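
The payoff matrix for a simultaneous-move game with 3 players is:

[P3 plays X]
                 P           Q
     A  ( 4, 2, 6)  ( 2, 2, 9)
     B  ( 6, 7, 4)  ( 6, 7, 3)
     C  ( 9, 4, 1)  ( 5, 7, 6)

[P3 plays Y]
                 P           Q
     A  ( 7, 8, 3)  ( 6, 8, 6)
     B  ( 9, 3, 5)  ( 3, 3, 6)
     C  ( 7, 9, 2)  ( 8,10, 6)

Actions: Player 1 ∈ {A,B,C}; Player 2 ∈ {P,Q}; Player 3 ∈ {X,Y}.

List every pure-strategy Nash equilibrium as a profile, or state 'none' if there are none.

NE set: (B,P,Y), (C,Q,Y)

(A,P,X): not NE [P1→C gives 9>4]
(A,P,Y): not NE [P1→B gives 9>7; P3→X gives 6>3]
(A,Q,X): not NE [P1→B gives 6>2]
(A,Q,Y): not NE [P1→C gives 8>6; P3→X gives 9>6]
(B,P,X): not NE [P1→C gives 9>6; P3→Y gives 5>4]
(B,P,Y): NE
(B,Q,X): not NE [P3→Y gives 6>3]
(B,Q,Y): not NE [P1→C gives 8>3]
(C,P,X): not NE [P2→Q gives 7>4; P3→Y gives 2>1]
(C,P,Y): not NE [P1→B gives 9>7; P2→Q gives 10>9]
(C,Q,X): not NE [P1→B gives 6>5]
(C,Q,Y): NE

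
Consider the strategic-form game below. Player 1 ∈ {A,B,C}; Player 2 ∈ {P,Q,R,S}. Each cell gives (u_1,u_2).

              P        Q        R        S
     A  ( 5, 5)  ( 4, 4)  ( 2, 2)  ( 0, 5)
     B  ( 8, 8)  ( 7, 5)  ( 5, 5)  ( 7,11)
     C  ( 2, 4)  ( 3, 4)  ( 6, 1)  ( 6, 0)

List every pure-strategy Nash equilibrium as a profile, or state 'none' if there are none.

PSNE = {(B,S)}

(A,P): not NE [P1→B gives 8>5]
(A,Q): not NE [P1→B gives 7>4; P2→S gives 5>4]
(A,R): not NE [P1→C gives 6>2; P2→S gives 5>2]
(A,S): not NE [P1→B gives 7>0]
(B,P): not NE [P2→S gives 11>8]
(B,Q): not NE [P2→S gives 11>5]
(B,R): not NE [P1→C gives 6>5; P2→S gives 11>5]
(B,S): NE
(C,P): not NE [P1→B gives 8>2]
(C,Q): not NE [P1→B gives 7>3]
(C,R): not NE [P2→Q gives 4>1]
(C,S): not NE [P1→B gives 7>6; P2→Q gives 4>0]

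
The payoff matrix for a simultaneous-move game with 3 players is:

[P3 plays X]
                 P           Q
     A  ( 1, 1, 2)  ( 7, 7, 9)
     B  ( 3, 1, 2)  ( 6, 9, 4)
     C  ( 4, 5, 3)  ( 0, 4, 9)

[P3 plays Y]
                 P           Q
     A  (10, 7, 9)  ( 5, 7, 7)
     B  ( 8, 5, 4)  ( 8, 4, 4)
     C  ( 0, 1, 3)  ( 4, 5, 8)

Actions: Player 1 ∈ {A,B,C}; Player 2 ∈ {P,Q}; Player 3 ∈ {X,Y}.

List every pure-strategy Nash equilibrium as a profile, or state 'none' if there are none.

(A,P,X): not NE [P1→C gives 4>1; P2→Q gives 7>1; P3→Y gives 9>2]
(A,P,Y): NE
(A,Q,X): NE
(A,Q,Y): not NE [P1→B gives 8>5; P3→X gives 9>7]
(B,P,X): not NE [P1→C gives 4>3; P2→Q gives 9>1; P3→Y gives 4>2]
(B,P,Y): not NE [P1→A gives 10>8]
(B,Q,X): not NE [P1→A gives 7>6]
(B,Q,Y): not NE [P2→P gives 5>4]
(C,P,X): NE
(C,P,Y): not NE [P1→A gives 10>0; P2→Q gives 5>1]
(C,Q,X): not NE [P1→A gives 7>0; P2→P gives 5>4]
(C,Q,Y): not NE [P1→B gives 8>4; P3→X gives 9>8]

NE set: (A,P,Y), (A,Q,X), (C,P,X)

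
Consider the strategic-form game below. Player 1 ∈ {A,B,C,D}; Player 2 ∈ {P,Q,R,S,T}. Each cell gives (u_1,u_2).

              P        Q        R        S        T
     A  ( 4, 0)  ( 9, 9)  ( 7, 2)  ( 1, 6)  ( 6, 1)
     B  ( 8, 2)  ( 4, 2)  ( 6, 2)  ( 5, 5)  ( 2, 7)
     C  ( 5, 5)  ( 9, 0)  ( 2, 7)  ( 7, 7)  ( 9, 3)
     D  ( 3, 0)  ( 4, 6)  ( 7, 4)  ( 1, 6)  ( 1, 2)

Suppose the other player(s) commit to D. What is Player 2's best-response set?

argmax u_2 = {Q,S}

u_2(P vs D) = 0
u_2(Q vs D) = 6
u_2(R vs D) = 4
u_2(S vs D) = 6
u_2(T vs D) = 2
max payoff 6 at {Q,S}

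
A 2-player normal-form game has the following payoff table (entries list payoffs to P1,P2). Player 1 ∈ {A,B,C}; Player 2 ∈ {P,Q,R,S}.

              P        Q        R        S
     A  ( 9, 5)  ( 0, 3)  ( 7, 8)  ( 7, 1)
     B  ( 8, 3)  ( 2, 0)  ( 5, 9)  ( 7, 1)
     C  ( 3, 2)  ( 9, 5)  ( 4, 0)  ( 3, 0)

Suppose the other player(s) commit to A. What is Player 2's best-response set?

u_2(P vs A) = 5
u_2(Q vs A) = 3
u_2(R vs A) = 8
u_2(S vs A) = 1
max payoff 8 at {R}

BR_2 = {R}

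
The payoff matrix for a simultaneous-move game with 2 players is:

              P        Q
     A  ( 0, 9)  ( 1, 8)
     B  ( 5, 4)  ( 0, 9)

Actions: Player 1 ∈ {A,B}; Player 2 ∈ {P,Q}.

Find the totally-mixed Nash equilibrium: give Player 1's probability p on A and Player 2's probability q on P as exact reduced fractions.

P1 indiff ⇒ q·0+(1-q)·1 = q·5+(1-q)·0 ⇒ q(-5) = (1-q)(-1) ⇒ q = 1/6
P2 indiff ⇒ p·9+(1-p)·4 = p·8+(1-p)·9 ⇒ p(1) = (1-p)(5) ⇒ p = 5/6

(p,q) = (5/6, 1/6)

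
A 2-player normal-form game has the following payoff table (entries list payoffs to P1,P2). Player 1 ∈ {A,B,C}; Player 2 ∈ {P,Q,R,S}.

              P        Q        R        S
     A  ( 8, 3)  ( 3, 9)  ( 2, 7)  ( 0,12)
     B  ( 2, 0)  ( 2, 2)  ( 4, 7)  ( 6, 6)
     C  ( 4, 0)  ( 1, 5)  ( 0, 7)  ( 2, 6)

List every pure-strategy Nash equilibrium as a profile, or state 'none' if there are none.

(A,P): not NE [P2→S gives 12>3]
(A,Q): not NE [P2→S gives 12>9]
(A,R): not NE [P1→B gives 4>2; P2→S gives 12>7]
(A,S): not NE [P1→B gives 6>0]
(B,P): not NE [P1→A gives 8>2; P2→R gives 7>0]
(B,Q): not NE [P1→A gives 3>2; P2→R gives 7>2]
(B,R): NE
(B,S): not NE [P2→R gives 7>6]
(C,P): not NE [P1→A gives 8>4; P2→R gives 7>0]
(C,Q): not NE [P1→A gives 3>1; P2→R gives 7>5]
(C,R): not NE [P1→B gives 4>0]
(C,S): not NE [P1→B gives 6>2; P2→R gives 7>6]

Nash profiles: (B,R)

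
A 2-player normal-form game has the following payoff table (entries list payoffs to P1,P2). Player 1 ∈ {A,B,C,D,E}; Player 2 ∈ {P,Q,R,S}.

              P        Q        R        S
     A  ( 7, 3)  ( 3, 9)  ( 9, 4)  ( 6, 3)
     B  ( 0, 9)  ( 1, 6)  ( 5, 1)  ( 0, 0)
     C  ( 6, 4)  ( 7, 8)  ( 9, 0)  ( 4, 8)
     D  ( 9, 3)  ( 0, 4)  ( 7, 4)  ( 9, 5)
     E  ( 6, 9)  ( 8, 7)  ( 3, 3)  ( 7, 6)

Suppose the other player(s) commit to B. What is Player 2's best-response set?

P2 best: {P}

u_2(P vs B) = 9
u_2(Q vs B) = 6
u_2(R vs B) = 1
u_2(S vs B) = 0
max payoff 9 at {P}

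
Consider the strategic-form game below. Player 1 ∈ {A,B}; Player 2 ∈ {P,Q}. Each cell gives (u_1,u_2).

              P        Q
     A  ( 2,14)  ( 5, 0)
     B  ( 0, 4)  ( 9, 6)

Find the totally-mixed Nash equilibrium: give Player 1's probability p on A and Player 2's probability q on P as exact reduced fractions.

P1 indiff ⇒ q·2+(1-q)·5 = q·0+(1-q)·9 ⇒ q(2) = (1-q)(4) ⇒ q = 2/3
P2 indiff ⇒ p·14+(1-p)·4 = p·0+(1-p)·6 ⇒ p(14) = (1-p)(2) ⇒ p = 1/8

(p,q) = (1/8, 2/3)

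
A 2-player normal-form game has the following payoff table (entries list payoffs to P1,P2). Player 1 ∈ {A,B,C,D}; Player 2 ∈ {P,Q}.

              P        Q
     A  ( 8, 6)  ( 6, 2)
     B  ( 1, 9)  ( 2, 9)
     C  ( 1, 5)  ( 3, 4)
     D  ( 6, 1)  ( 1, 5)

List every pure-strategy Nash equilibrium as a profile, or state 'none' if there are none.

NE set: (A,P)

(A,P): NE
(A,Q): not NE [P2→P gives 6>2]
(B,P): not NE [P1→A gives 8>1]
(B,Q): not NE [P1→A gives 6>2]
(C,P): not NE [P1→A gives 8>1]
(C,Q): not NE [P1→A gives 6>3; P2→P gives 5>4]
(D,P): not NE [P1→A gives 8>6; P2→Q gives 5>1]
(D,Q): not NE [P1→A gives 6>1]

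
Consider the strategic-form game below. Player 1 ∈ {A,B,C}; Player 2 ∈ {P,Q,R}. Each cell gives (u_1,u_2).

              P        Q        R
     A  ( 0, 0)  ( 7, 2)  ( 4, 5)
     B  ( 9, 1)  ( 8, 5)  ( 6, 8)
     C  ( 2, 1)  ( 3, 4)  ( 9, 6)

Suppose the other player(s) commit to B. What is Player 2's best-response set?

u_2(P vs B) = 1
u_2(Q vs B) = 5
u_2(R vs B) = 8
max payoff 8 at {R}

BR_2 = {R}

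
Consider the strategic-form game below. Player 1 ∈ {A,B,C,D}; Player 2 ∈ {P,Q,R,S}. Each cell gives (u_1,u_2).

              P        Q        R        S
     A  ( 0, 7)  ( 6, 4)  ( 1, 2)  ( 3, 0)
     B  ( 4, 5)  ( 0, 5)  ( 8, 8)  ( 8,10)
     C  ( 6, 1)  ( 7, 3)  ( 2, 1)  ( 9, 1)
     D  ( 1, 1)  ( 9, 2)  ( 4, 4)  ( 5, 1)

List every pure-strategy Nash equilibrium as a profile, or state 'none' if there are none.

(A,P): not NE [P1→C gives 6>0]
(A,Q): not NE [P1→D gives 9>6; P2→P gives 7>4]
(A,R): not NE [P1→B gives 8>1; P2→P gives 7>2]
(A,S): not NE [P1→C gives 9>3; P2→P gives 7>0]
(B,P): not NE [P1→C gives 6>4; P2→S gives 10>5]
(B,Q): not NE [P1→D gives 9>0; P2→S gives 10>5]
(B,R): not NE [P2→S gives 10>8]
(B,S): not NE [P1→C gives 9>8]
(C,P): not NE [P2→Q gives 3>1]
(C,Q): not NE [P1→D gives 9>7]
(C,R): not NE [P1→B gives 8>2; P2→Q gives 3>1]
(C,S): not NE [P2→Q gives 3>1]
(D,P): not NE [P1→C gives 6>1; P2→R gives 4>1]
(D,Q): not NE [P2→R gives 4>2]
(D,R): not NE [P1→B gives 8>4]
(D,S): not NE [P1→C gives 9>5; P2→R gives 4>1]

No pure NE.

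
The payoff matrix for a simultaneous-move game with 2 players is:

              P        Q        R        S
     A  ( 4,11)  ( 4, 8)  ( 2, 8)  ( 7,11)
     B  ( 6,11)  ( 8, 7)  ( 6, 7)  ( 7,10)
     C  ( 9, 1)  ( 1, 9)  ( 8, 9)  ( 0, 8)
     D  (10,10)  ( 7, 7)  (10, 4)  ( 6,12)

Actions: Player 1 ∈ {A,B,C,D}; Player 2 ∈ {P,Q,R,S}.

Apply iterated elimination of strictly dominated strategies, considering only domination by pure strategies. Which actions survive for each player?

P1 drop C (D beats it: P:10>9 Q:7>1 R:10>8 S:6>0)
P2 drop Q (P beats it: A:11>8 B:11>7 D:10>7)
P2 drop R (P beats it: A:11>8 B:11>7 D:10>4)
P1→{A,B,D} P2→{P,S}

Remaining: P1:{A,B,D} P2:{P,S}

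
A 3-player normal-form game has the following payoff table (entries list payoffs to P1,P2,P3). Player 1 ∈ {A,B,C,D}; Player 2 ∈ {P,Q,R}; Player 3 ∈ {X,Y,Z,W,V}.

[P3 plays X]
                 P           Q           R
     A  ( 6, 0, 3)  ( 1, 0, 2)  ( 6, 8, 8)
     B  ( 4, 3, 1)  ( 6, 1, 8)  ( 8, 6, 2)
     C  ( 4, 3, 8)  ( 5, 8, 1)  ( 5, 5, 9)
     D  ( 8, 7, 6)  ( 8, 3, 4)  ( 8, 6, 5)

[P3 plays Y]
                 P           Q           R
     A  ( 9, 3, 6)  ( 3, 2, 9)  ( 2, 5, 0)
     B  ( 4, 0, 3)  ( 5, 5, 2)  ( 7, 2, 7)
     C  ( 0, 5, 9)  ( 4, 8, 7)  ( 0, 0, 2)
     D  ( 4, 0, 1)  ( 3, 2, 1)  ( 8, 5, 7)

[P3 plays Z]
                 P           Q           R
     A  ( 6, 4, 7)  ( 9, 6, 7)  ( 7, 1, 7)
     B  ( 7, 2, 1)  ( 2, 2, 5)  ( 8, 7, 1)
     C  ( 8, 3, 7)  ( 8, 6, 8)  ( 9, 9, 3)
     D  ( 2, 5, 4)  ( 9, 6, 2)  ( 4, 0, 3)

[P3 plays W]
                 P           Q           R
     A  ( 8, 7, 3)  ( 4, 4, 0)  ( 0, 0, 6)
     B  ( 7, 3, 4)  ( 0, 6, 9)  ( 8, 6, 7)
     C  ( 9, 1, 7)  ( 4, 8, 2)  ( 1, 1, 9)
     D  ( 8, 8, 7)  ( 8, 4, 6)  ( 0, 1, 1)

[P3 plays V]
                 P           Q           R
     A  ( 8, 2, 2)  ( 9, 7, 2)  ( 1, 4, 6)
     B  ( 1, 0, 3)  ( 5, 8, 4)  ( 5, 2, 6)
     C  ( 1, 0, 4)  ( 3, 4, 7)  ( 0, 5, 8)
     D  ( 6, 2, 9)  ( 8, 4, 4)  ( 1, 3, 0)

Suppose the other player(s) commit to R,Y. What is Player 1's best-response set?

P1 best: {D}

u_1(A vs R,Y) = 2
u_1(B vs R,Y) = 7
u_1(C vs R,Y) = 0
u_1(D vs R,Y) = 8
max payoff 8 at {D}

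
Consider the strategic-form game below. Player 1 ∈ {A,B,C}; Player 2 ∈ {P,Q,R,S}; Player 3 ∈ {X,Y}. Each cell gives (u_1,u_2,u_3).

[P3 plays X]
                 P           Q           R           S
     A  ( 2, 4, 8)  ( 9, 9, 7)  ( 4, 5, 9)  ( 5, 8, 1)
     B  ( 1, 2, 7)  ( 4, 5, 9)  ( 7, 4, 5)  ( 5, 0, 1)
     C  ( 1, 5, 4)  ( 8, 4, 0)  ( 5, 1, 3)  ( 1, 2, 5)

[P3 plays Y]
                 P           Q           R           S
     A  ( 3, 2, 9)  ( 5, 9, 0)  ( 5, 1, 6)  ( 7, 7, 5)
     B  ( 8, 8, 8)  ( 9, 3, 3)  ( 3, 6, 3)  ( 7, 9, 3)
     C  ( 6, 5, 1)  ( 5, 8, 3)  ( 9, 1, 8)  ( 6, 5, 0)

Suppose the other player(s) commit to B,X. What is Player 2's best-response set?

u_2(P vs B,X) = 2
u_2(Q vs B,X) = 5
u_2(R vs B,X) = 4
u_2(S vs B,X) = 0
max payoff 5 at {Q}

argmax u_2 = {Q}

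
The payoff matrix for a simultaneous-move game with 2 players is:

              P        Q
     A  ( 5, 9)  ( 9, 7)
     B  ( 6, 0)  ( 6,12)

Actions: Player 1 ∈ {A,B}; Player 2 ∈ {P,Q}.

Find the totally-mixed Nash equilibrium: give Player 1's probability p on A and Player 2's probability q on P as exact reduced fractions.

P1 indiff ⇒ q·5+(1-q)·9 = q·6+(1-q)·6 ⇒ q(-1) = (1-q)(-3) ⇒ q = 3/4
P2 indiff ⇒ p·9+(1-p)·0 = p·7+(1-p)·12 ⇒ p(2) = (1-p)(12) ⇒ p = 6/7

p=6/7, q=3/4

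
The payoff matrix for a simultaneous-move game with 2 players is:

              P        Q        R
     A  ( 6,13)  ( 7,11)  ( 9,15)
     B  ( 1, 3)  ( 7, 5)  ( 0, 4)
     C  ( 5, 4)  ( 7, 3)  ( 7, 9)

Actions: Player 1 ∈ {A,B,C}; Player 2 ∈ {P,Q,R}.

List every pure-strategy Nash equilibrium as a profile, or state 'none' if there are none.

(A,P): not NE [P2→R gives 15>13]
(A,Q): not NE [P2→R gives 15>11]
(A,R): NE
(B,P): not NE [P1→A gives 6>1; P2→Q gives 5>3]
(B,Q): NE
(B,R): not NE [P1→A gives 9>0; P2→Q gives 5>4]
(C,P): not NE [P1→A gives 6>5; P2→R gives 9>4]
(C,Q): not NE [P2→R gives 9>3]
(C,R): not NE [P1→A gives 9>7]

Nash profiles: (A,R), (B,Q)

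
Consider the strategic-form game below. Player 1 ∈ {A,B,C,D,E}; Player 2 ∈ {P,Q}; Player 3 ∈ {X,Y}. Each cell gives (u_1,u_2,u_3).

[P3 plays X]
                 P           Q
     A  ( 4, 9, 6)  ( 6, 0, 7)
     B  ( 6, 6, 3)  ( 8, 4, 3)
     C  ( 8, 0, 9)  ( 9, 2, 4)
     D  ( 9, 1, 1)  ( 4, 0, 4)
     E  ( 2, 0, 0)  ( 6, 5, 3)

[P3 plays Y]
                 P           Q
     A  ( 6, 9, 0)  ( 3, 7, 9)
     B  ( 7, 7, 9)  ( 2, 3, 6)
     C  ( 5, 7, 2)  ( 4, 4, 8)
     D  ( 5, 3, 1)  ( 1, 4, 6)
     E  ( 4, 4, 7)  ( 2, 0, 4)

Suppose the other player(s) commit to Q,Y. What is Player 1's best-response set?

u_1(A vs Q,Y) = 3
u_1(B vs Q,Y) = 2
u_1(C vs Q,Y) = 4
u_1(D vs Q,Y) = 1
u_1(E vs Q,Y) = 2
max payoff 4 at {C}

argmax u_1 = {C}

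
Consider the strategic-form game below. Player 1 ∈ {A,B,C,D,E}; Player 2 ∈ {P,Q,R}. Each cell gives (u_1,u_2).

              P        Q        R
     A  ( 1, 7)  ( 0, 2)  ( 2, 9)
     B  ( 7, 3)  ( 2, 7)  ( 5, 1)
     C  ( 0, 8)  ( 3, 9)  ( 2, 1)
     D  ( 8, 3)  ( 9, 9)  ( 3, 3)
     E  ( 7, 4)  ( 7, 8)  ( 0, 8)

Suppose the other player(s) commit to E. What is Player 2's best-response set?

argmax u_2 = {Q,R}

u_2(P vs E) = 4
u_2(Q vs E) = 8
u_2(R vs E) = 8
max payoff 8 at {Q,R}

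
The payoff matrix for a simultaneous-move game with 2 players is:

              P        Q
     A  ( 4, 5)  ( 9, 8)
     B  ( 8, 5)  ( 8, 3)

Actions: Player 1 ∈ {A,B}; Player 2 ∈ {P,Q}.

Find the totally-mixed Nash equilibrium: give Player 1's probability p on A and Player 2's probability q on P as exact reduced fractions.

(p,q) = (2/5, 1/5)

P1 indiff ⇒ q·4+(1-q)·9 = q·8+(1-q)·8 ⇒ q(-4) = (1-q)(-1) ⇒ q = 1/5
P2 indiff ⇒ p·5+(1-p)·5 = p·8+(1-p)·3 ⇒ p(-3) = (1-p)(-2) ⇒ p = 2/5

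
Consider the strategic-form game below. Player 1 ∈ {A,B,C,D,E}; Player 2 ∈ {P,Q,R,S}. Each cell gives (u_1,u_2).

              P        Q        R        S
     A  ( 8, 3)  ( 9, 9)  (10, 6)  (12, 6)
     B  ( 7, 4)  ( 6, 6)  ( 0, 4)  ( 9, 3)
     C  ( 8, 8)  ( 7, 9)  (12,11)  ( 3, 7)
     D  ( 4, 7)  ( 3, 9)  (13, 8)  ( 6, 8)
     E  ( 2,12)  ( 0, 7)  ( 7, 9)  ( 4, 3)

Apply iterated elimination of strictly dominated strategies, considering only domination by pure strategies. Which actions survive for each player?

Remaining: P1:{A,C,D} P2:{Q,R}

P1 drop B (A beats it: P:8>7 Q:9>6 R:10>0 S:12>9)
P1 drop E (A beats it: P:8>2 Q:9>0 R:10>7 S:12>4)
P2 drop P (Q beats it: A:9>3 C:9>8 D:9>7)
P2 drop S (Q beats it: A:9>6 C:9>7 D:9>8)
P1→{A,C,D} P2→{Q,R}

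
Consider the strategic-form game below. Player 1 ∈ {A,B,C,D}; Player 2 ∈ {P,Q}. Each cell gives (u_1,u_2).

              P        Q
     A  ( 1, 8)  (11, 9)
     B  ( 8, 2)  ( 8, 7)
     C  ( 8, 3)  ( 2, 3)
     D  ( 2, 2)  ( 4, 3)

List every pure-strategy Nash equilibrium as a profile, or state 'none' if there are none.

PSNE = {(A,Q), (C,P)}

(A,P): not NE [P1→C gives 8>1; P2→Q gives 9>8]
(A,Q): NE
(B,P): not NE [P2→Q gives 7>2]
(B,Q): not NE [P1→A gives 11>8]
(C,P): NE
(C,Q): not NE [P1→A gives 11>2]
(D,P): not NE [P1→C gives 8>2; P2→Q gives 3>2]
(D,Q): not NE [P1→A gives 11>4]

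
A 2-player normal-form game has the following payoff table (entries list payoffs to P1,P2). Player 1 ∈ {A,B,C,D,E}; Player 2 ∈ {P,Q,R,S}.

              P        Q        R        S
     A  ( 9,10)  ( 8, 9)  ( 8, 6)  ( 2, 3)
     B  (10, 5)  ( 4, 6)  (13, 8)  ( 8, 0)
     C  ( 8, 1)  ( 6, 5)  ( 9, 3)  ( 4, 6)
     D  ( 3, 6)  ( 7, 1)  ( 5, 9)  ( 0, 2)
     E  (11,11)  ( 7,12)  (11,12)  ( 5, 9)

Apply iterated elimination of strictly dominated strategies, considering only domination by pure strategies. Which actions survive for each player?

P1 drop C (E beats it: P:11>8 Q:7>6 R:11>9 S:5>4)
P1 drop D (A beats it: P:9>3 Q:8>7 R:8>5 S:2>0)
P2 drop S (P beats it: A:10>3 B:5>0 E:11>9)
P1→{A,B,E} P2→{P,Q,R}

Remaining: P1:{A,B,E} P2:{P,Q,R}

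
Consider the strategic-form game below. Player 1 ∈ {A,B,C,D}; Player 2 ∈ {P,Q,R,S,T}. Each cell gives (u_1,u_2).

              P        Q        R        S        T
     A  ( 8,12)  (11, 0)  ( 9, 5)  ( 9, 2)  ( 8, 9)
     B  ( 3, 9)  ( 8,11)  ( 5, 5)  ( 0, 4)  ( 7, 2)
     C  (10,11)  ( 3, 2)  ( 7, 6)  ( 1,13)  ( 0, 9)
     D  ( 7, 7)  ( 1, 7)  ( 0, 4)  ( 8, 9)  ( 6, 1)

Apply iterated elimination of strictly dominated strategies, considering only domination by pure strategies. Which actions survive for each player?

P1 drop B (A beats it: P:8>3 Q:11>8 R:9>5 S:9>0 T:8>7)
P1 drop D (A beats it: P:8>7 Q:11>1 R:9>0 S:9>8 T:8>6)
P2 drop Q (P beats it: A:12>0 C:11>2)
P2 drop R (P beats it: A:12>5 C:11>6)
P2 drop T (P beats it: A:12>9 C:11>9)
P1→{A,C} P2→{P,S}

Remaining: P1:{A,C} P2:{P,S}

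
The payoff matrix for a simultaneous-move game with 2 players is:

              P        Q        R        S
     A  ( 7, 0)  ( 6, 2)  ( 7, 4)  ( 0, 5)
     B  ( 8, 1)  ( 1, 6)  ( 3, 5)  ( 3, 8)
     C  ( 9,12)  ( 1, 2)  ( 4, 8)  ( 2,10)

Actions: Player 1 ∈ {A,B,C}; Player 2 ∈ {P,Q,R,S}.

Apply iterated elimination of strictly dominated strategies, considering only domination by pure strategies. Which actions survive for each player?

P2 drop Q (S beats it: A:5>2 B:8>6 C:10>2)
P2 drop R (S beats it: A:5>4 B:8>5 C:10>8)
P1 drop A (B beats it: P:8>7 S:3>0)
P1→{B,C} P2→{P,S}

Survivors P1:{B,C} P2:{P,S}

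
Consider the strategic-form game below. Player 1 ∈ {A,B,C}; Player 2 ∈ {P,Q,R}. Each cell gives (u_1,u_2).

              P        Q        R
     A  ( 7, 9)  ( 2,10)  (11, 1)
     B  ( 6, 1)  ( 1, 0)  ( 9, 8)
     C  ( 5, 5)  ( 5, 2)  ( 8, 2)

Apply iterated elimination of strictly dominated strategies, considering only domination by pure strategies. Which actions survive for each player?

P1 drop B (A beats it: P:7>6 Q:2>1 R:11>9)
P2 drop R (P beats it: A:9>1 C:5>2)
P1→{A,C} P2→{P,Q}

Survivors P1:{A,C} P2:{P,Q}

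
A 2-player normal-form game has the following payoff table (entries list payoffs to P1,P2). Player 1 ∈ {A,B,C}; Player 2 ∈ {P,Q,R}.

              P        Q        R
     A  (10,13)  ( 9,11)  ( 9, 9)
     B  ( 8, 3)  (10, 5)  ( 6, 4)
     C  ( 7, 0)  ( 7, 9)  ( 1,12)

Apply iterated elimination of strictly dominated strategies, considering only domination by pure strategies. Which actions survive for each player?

Remaining: P1:{A,B} P2:{P,Q}

P1 drop C (A beats it: P:10>7 Q:9>7 R:9>1)
P2 drop R (Q beats it: A:11>9 B:5>4)
P1→{A,B} P2→{P,Q}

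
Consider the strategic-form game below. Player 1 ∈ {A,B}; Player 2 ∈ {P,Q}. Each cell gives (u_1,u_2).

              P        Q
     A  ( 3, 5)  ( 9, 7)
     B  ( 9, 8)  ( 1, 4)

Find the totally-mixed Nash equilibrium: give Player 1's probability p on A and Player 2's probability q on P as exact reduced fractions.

P1 indiff ⇒ q·3+(1-q)·9 = q·9+(1-q)·1 ⇒ q(-6) = (1-q)(-8) ⇒ q = 4/7
P2 indiff ⇒ p·5+(1-p)·8 = p·7+(1-p)·4 ⇒ p(-2) = (1-p)(-4) ⇒ p = 2/3

(p,q) = (2/3, 4/7)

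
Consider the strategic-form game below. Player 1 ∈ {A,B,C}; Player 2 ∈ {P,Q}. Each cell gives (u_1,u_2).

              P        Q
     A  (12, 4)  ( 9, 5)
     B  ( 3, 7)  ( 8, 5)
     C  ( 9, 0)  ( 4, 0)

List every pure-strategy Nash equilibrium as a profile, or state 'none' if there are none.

NE set: (A,Q)

(A,P): not NE [P2→Q gives 5>4]
(A,Q): NE
(B,P): not NE [P1→A gives 12>3]
(B,Q): not NE [P1→A gives 9>8; P2→P gives 7>5]
(C,P): not NE [P1→A gives 12>9]
(C,Q): not NE [P1→A gives 9>4]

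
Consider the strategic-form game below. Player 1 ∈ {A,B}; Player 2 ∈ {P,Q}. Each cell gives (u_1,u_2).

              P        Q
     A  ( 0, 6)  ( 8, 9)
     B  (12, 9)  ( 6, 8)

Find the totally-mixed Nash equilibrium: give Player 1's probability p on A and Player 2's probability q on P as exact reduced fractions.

P1 indiff ⇒ q·0+(1-q)·8 = q·12+(1-q)·6 ⇒ q(-12) = (1-q)(-2) ⇒ q = 1/7
P2 indiff ⇒ p·6+(1-p)·9 = p·9+(1-p)·8 ⇒ p(-3) = (1-p)(-1) ⇒ p = 1/4

p=1/4, q=1/7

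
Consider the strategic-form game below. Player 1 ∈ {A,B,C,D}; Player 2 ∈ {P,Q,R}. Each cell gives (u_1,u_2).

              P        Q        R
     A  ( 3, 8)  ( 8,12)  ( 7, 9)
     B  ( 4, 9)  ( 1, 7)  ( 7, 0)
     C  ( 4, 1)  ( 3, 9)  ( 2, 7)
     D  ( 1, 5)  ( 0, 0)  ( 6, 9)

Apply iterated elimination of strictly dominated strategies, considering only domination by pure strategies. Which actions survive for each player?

P1 drop D (A beats it: P:3>1 Q:8>0 R:7>6)
P2 drop R (Q beats it: A:12>9 B:7>0 C:9>7)
P1→{A,B,C} P2→{P,Q}

IESDS → P1:{A,B,C} P2:{P,Q}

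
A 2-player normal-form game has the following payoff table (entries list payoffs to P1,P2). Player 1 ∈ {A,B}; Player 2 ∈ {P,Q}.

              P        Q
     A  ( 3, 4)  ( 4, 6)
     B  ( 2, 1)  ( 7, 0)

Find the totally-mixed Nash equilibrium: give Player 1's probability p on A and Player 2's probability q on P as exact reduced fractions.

P1 indiff ⇒ q·3+(1-q)·4 = q·2+(1-q)·7 ⇒ q(1) = (1-q)(3) ⇒ q = 3/4
P2 indiff ⇒ p·4+(1-p)·1 = p·6+(1-p)·0 ⇒ p(-2) = (1-p)(-1) ⇒ p = 1/3

(p,q) = (1/3, 3/4)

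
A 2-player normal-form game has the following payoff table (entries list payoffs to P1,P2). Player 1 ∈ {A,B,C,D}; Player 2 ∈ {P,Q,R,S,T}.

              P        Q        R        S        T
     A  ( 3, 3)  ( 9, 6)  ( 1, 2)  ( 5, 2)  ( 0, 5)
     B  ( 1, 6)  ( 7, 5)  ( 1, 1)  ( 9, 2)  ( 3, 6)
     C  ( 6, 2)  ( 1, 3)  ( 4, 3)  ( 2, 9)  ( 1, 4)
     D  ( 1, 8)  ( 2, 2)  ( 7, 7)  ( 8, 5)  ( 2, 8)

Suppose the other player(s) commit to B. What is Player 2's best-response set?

BR_2 = {P,T}

u_2(P vs B) = 6
u_2(Q vs B) = 5
u_2(R vs B) = 1
u_2(S vs B) = 2
u_2(T vs B) = 6
max payoff 6 at {P,T}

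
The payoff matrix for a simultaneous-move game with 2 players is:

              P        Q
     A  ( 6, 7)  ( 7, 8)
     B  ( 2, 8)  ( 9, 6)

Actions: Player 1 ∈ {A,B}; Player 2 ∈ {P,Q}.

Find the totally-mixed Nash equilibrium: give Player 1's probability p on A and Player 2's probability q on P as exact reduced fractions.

P1 indiff ⇒ q·6+(1-q)·7 = q·2+(1-q)·9 ⇒ q(4) = (1-q)(2) ⇒ q = 1/3
P2 indiff ⇒ p·7+(1-p)·8 = p·8+(1-p)·6 ⇒ p(-1) = (1-p)(-2) ⇒ p = 2/3

(p,q) = (2/3, 1/3)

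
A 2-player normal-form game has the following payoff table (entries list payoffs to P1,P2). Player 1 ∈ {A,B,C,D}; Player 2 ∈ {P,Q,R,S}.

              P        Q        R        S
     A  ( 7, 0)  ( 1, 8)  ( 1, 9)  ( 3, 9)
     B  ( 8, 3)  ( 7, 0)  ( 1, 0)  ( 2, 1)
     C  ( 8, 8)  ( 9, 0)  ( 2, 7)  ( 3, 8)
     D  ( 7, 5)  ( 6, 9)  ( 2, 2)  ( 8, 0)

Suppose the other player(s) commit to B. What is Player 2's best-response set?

u_2(P vs B) = 3
u_2(Q vs B) = 0
u_2(R vs B) = 0
u_2(S vs B) = 1
max payoff 3 at {P}

BR_2 = {P}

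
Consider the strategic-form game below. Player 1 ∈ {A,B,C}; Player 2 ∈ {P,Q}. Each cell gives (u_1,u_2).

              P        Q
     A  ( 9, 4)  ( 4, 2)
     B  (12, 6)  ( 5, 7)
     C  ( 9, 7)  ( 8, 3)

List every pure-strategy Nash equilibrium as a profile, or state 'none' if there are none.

No pure NE.

(A,P): not NE [P1→B gives 12>9]
(A,Q): not NE [P1→C gives 8>4; P2→P gives 4>2]
(B,P): not NE [P2→Q gives 7>6]
(B,Q): not NE [P1→C gives 8>5]
(C,P): not NE [P1→B gives 12>9]
(C,Q): not NE [P2→P gives 7>3]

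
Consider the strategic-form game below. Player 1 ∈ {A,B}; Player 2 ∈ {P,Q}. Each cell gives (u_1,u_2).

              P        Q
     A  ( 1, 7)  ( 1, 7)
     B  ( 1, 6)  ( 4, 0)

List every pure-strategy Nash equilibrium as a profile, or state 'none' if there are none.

Nash profiles: (A,P), (B,P)

(A,P): NE
(A,Q): not NE [P1→B gives 4>1]
(B,P): NE
(B,Q): not NE [P2→P gives 6>0]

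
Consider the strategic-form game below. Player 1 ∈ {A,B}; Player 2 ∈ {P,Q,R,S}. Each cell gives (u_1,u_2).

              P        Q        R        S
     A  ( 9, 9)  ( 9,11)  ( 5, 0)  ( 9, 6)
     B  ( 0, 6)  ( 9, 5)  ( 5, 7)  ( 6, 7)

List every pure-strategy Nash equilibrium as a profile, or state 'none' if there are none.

Nash profiles: (A,Q), (B,R)

(A,P): not NE [P2→Q gives 11>9]
(A,Q): NE
(A,R): not NE [P2→Q gives 11>0]
(A,S): not NE [P2→Q gives 11>6]
(B,P): not NE [P1→A gives 9>0; P2→S gives 7>6]
(B,Q): not NE [P2→S gives 7>5]
(B,R): NE
(B,S): not NE [P1→A gives 9>6]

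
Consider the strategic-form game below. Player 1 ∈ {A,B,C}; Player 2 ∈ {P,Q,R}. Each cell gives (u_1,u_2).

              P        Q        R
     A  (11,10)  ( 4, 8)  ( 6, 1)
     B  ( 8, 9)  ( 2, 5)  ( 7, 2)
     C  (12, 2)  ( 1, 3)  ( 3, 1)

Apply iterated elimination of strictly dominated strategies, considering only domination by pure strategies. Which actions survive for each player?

P2 drop R (P beats it: A:10>1 B:9>2 C:2>1)
P1 drop B (A beats it: P:11>8 Q:4>2)
P1→{A,C} P2→{P,Q}

Remaining: P1:{A,C} P2:{P,Q}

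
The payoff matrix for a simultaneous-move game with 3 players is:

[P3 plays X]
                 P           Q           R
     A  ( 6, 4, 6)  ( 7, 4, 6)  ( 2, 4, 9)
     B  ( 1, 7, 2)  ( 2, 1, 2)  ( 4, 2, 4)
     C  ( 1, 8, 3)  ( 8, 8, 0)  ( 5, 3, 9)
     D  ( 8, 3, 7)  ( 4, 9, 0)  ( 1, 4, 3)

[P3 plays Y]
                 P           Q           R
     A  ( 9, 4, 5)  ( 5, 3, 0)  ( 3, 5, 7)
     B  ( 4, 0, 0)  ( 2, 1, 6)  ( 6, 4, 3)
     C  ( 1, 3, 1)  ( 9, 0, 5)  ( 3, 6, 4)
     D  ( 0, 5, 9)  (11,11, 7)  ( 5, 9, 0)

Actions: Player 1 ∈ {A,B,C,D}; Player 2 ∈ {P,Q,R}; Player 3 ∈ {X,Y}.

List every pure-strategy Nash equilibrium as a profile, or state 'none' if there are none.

(A,P,X): not NE [P1→D gives 8>6]
(A,P,Y): not NE [P2→R gives 5>4; P3→X gives 6>5]
(A,Q,X): not NE [P1→C gives 8>7]
(A,Q,Y): not NE [P1→D gives 11>5; P2→R gives 5>3; P3→X gives 6>0]
(A,R,X): not NE [P1→C gives 5>2]
(A,R,Y): not NE [P1→B gives 6>3; P3→X gives 9>7]
(B,P,X): not NE [P1→D gives 8>1]
(B,P,Y): not NE [P1→A gives 9>4; P2→R gives 4>0; P3→X gives 2>0]
(B,Q,X): not NE [P1→C gives 8>2; P2→P gives 7>1; P3→Y gives 6>2]
(B,Q,Y): not NE [P1→D gives 11>2; P2→R gives 4>1]
(B,R,X): not NE [P1→C gives 5>4; P2→P gives 7>2]
(B,R,Y): not NE [P3→X gives 4>3]
(C,P,X): not NE [P1→D gives 8>1]
(C,P,Y): not NE [P1→A gives 9>1; P2→R gives 6>3; P3→X gives 3>1]
(C,Q,X): not NE [P3→Y gives 5>0]
(C,Q,Y): not NE [P1→D gives 11>9; P2→R gives 6>0]
(C,R,X): not NE [P2→Q gives 8>3]
(C,R,Y): not NE [P1→B gives 6>3; P3→X gives 9>4]
(D,P,X): not NE [P2→Q gives 9>3; P3→Y gives 9>7]
(D,P,Y): not NE [P1→A gives 9>0; P2→Q gives 11>5]
(D,Q,X): not NE [P1→C gives 8>4; P3→Y gives 7>0]
(D,Q,Y): NE
(D,R,X): not NE [P1→C gives 5>1; P2→Q gives 9>4]
(D,R,Y): not NE [P1→B gives 6>5; P2→Q gives 11>9; P3→X gives 3>0]

NE set: (D,Q,Y)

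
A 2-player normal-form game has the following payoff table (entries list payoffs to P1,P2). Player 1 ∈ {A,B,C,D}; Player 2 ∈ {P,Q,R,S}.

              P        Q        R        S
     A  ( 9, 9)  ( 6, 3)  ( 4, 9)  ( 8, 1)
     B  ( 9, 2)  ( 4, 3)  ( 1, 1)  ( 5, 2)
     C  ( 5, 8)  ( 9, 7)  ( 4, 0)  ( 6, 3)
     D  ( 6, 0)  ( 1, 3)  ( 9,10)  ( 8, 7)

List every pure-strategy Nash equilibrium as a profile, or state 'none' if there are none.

Nash profiles: (A,P), (D,R)

(A,P): NE
(A,Q): not NE [P1→C gives 9>6; P2→R gives 9>3]
(A,R): not NE [P1→D gives 9>4]
(A,S): not NE [P2→R gives 9>1]
(B,P): not NE [P2→Q gives 3>2]
(B,Q): not NE [P1→C gives 9>4]
(B,R): not NE [P1→D gives 9>1; P2→Q gives 3>1]
(B,S): not NE [P1→D gives 8>5; P2→Q gives 3>2]
(C,P): not NE [P1→B gives 9>5]
(C,Q): not NE [P2→P gives 8>7]
(C,R): not NE [P1→D gives 9>4; P2→P gives 8>0]
(C,S): not NE [P1→D gives 8>6; P2→P gives 8>3]
(D,P): not NE [P1→B gives 9>6; P2→R gives 10>0]
(D,Q): not NE [P1→C gives 9>1; P2→R gives 10>3]
(D,R): NE
(D,S): not NE [P2→R gives 10>7]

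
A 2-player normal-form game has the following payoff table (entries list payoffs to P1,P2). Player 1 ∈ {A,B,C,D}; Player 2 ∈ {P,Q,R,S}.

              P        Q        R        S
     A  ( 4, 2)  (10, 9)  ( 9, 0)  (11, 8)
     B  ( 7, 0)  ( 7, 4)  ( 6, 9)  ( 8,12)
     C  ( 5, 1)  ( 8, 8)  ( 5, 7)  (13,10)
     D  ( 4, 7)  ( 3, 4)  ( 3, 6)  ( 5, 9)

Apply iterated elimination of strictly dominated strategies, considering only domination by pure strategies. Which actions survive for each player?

IESDS → P1:{A,C} P2:{Q,S}

P1 drop D (B beats it: P:7>4 Q:7>3 R:6>3 S:8>5)
P2 drop P (Q beats it: A:9>2 B:4>0 C:8>1)
P1 drop B (A beats it: Q:10>7 R:9>6 S:11>8)
P2 drop R (Q beats it: A:9>0 C:8>7)
P1→{A,C} P2→{Q,S}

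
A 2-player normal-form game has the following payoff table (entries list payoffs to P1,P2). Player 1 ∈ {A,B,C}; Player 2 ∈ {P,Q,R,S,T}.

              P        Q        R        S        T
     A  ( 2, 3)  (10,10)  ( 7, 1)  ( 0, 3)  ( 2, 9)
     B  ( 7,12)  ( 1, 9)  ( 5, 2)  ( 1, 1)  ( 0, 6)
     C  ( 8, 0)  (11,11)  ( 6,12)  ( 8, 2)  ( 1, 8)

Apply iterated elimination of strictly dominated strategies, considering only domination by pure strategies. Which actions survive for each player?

P1 drop B (C beats it: P:8>7 Q:11>1 R:6>5 S:8>1 T:1>0)
P2 drop P (Q beats it: A:10>3 C:11>0)
P2 drop S (Q beats it: A:10>3 C:11>2)
P2 drop T (Q beats it: A:10>9 C:11>8)
P1→{A,C} P2→{Q,R}

Survivors P1:{A,C} P2:{Q,R}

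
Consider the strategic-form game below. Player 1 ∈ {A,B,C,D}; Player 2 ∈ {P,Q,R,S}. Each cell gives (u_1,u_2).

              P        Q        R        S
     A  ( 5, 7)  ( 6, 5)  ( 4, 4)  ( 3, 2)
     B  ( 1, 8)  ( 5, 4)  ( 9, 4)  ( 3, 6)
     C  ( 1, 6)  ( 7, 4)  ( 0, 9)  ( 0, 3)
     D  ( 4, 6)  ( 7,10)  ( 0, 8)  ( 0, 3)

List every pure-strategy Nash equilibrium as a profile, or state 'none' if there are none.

(A,P): NE
(A,Q): not NE [P1→D gives 7>6; P2→P gives 7>5]
(A,R): not NE [P1→B gives 9>4; P2→P gives 7>4]
(A,S): not NE [P2→P gives 7>2]
(B,P): not NE [P1→A gives 5>1]
(B,Q): not NE [P1→D gives 7>5; P2→P gives 8>4]
(B,R): not NE [P2→P gives 8>4]
(B,S): not NE [P2→P gives 8>6]
(C,P): not NE [P1→A gives 5>1; P2→R gives 9>6]
(C,Q): not NE [P2→R gives 9>4]
(C,R): not NE [P1→B gives 9>0]
(C,S): not NE [P1→B gives 3>0; P2→R gives 9>3]
(D,P): not NE [P1→A gives 5>4; P2→Q gives 10>6]
(D,Q): NE
(D,R): not NE [P1→B gives 9>0; P2→Q gives 10>8]
(D,S): not NE [P1→B gives 3>0; P2→Q gives 10>3]

PSNE = {(A,P), (D,Q)}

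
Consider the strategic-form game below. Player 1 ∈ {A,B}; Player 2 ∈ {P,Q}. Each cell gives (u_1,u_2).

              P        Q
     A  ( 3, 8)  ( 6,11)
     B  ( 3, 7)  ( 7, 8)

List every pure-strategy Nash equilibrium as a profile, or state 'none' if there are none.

(A,P): not NE [P2→Q gives 11>8]
(A,Q): not NE [P1→B gives 7>6]
(B,P): not NE [P2→Q gives 8>7]
(B,Q): NE

NE set: (B,Q)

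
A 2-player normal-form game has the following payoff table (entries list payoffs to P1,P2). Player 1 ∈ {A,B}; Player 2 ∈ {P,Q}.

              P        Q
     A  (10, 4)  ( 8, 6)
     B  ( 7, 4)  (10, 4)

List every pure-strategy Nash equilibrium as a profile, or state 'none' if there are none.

PSNE = {(B,Q)}

(A,P): not NE [P2→Q gives 6>4]
(A,Q): not NE [P1→B gives 10>8]
(B,P): not NE [P1→A gives 10>7]
(B,Q): NE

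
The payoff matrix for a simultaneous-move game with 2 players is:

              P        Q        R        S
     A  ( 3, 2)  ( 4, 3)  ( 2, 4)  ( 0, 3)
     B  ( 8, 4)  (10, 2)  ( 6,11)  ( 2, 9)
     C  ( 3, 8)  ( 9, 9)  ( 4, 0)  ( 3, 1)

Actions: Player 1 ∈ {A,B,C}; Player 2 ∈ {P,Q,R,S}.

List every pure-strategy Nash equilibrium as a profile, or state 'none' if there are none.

(A,P): not NE [P1→B gives 8>3; P2→R gives 4>2]
(A,Q): not NE [P1→B gives 10>4; P2→R gives 4>3]
(A,R): not NE [P1→B gives 6>2]
(A,S): not NE [P1→C gives 3>0; P2→R gives 4>3]
(B,P): not NE [P2→R gives 11>4]
(B,Q): not NE [P2→R gives 11>2]
(B,R): NE
(B,S): not NE [P1→C gives 3>2; P2→R gives 11>9]
(C,P): not NE [P1→B gives 8>3; P2→Q gives 9>8]
(C,Q): not NE [P1→B gives 10>9]
(C,R): not NE [P1→B gives 6>4; P2→Q gives 9>0]
(C,S): not NE [P2→Q gives 9>1]

NE set: (B,R)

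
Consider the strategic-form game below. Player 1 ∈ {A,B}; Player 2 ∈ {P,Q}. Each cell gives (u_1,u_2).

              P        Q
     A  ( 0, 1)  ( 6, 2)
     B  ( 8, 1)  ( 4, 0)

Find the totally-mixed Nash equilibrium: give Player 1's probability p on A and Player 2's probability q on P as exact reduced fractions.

P1 indiff ⇒ q·0+(1-q)·6 = q·8+(1-q)·4 ⇒ q(-8) = (1-q)(-2) ⇒ q = 1/5
P2 indiff ⇒ p·1+(1-p)·1 = p·2+(1-p)·0 ⇒ p(-1) = (1-p)(-1) ⇒ p = 1/2

p=1/2, q=1/5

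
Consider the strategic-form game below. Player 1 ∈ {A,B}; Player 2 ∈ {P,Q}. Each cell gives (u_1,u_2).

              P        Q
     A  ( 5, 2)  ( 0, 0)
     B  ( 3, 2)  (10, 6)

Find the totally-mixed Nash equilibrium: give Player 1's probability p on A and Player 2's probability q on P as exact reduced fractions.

P1 indiff ⇒ q·5+(1-q)·0 = q·3+(1-q)·10 ⇒ q(2) = (1-q)(10) ⇒ q = 5/6
P2 indiff ⇒ p·2+(1-p)·2 = p·0+(1-p)·6 ⇒ p(2) = (1-p)(4) ⇒ p = 2/3

(p,q) = (2/3, 5/6)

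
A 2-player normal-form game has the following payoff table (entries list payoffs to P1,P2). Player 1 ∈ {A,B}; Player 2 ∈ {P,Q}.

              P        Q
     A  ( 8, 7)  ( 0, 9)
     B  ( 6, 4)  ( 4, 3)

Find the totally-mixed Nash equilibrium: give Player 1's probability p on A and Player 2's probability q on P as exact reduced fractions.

P1 indiff ⇒ q·8+(1-q)·0 = q·6+(1-q)·4 ⇒ q(2) = (1-q)(4) ⇒ q = 2/3
P2 indiff ⇒ p·7+(1-p)·4 = p·9+(1-p)·3 ⇒ p(-2) = (1-p)(-1) ⇒ p = 1/3

P1 mixes 1/3 on A; P2 mixes 2/3 on P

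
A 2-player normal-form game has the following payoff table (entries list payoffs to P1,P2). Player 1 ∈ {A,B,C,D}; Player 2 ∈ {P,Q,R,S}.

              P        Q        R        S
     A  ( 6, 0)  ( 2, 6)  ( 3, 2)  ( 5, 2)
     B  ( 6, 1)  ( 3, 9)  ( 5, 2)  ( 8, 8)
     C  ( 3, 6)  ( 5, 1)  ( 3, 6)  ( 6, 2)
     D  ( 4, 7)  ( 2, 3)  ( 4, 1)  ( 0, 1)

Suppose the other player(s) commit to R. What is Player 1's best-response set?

BR_1 = {B}

u_1(A vs R) = 3
u_1(B vs R) = 5
u_1(C vs R) = 3
u_1(D vs R) = 4
max payoff 5 at {B}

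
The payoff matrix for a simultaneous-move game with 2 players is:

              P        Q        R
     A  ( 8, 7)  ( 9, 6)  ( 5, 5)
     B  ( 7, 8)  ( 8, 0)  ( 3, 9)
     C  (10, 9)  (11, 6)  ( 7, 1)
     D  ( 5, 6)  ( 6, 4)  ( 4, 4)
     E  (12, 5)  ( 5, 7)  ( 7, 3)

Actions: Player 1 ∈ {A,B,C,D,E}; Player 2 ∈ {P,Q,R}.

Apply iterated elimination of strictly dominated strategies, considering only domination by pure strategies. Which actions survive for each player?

Remaining: P1:{C,E} P2:{P,Q}

P1 drop A (C beats it: P:10>8 Q:11>9 R:7>5)
P1 drop B (C beats it: P:10>7 Q:11>8 R:7>3)
P1 drop D (C beats it: P:10>5 Q:11>6 R:7>4)
P2 drop R (P beats it: C:9>1 E:5>3)
P1→{C,E} P2→{P,Q}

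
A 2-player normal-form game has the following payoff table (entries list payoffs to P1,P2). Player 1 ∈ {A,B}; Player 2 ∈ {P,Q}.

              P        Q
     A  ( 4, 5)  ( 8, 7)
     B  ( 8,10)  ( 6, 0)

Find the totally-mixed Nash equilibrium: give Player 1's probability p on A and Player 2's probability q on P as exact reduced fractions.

p=5/6, q=1/3

P1 indiff ⇒ q·4+(1-q)·8 = q·8+(1-q)·6 ⇒ q(-4) = (1-q)(-2) ⇒ q = 1/3
P2 indiff ⇒ p·5+(1-p)·10 = p·7+(1-p)·0 ⇒ p(-2) = (1-p)(-10) ⇒ p = 5/6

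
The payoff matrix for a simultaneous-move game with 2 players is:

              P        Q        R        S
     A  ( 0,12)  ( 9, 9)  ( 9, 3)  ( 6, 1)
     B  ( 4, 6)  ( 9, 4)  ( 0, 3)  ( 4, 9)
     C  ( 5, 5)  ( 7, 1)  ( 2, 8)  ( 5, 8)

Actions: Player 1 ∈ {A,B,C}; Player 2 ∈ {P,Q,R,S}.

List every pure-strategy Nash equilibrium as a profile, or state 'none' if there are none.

(A,P): not NE [P1→C gives 5>0]
(A,Q): not NE [P2→P gives 12>9]
(A,R): not NE [P2→P gives 12>3]
(A,S): not NE [P2→P gives 12>1]
(B,P): not NE [P1→C gives 5>4; P2→S gives 9>6]
(B,Q): not NE [P2→S gives 9>4]
(B,R): not NE [P1→A gives 9>0; P2→S gives 9>3]
(B,S): not NE [P1→A gives 6>4]
(C,P): not NE [P2→S gives 8>5]
(C,Q): not NE [P1→B gives 9>7; P2→S gives 8>1]
(C,R): not NE [P1→A gives 9>2]
(C,S): not NE [P1→A gives 6>5]

No pure NE.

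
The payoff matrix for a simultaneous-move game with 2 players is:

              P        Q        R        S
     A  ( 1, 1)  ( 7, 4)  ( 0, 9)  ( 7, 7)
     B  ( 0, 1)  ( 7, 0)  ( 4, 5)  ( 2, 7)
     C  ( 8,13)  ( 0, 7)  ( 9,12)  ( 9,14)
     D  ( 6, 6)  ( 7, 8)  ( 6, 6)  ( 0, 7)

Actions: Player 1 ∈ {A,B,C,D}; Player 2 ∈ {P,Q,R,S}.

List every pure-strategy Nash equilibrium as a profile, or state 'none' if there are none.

(A,P): not NE [P1→C gives 8>1; P2→R gives 9>1]
(A,Q): not NE [P2→R gives 9>4]
(A,R): not NE [P1→C gives 9>0]
(A,S): not NE [P1→C gives 9>7; P2→R gives 9>7]
(B,P): not NE [P1→C gives 8>0; P2→S gives 7>1]
(B,Q): not NE [P2→S gives 7>0]
(B,R): not NE [P1→C gives 9>4; P2→S gives 7>5]
(B,S): not NE [P1→C gives 9>2]
(C,P): not NE [P2→S gives 14>13]
(C,Q): not NE [P1→D gives 7>0; P2→S gives 14>7]
(C,R): not NE [P2→S gives 14>12]
(C,S): NE
(D,P): not NE [P1→C gives 8>6; P2→Q gives 8>6]
(D,Q): NE
(D,R): not NE [P1→C gives 9>6; P2→Q gives 8>6]
(D,S): not NE [P1→C gives 9>0; P2→Q gives 8>7]

PSNE = {(C,S), (D,Q)}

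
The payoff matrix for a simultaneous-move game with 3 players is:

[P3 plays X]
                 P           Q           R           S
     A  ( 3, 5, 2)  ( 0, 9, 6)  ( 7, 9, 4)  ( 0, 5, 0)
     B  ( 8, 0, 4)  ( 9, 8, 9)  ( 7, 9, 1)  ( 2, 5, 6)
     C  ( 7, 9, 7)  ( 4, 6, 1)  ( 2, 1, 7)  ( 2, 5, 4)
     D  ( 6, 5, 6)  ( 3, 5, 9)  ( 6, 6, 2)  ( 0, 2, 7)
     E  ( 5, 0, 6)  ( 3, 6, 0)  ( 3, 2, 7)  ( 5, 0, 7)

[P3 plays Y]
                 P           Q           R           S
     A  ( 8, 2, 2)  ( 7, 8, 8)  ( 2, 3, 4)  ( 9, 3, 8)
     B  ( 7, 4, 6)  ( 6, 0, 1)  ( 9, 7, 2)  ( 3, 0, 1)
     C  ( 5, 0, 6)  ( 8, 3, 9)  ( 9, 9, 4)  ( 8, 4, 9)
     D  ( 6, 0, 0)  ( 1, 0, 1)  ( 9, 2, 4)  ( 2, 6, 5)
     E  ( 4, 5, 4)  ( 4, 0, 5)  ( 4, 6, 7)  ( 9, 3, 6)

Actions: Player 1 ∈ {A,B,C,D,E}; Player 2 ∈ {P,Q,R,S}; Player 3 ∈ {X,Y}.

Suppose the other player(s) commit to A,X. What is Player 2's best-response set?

u_2(P vs A,X) = 5
u_2(Q vs A,X) = 9
u_2(R vs A,X) = 9
u_2(S vs A,X) = 5
max payoff 9 at {Q,R}

argmax u_2 = {Q,R}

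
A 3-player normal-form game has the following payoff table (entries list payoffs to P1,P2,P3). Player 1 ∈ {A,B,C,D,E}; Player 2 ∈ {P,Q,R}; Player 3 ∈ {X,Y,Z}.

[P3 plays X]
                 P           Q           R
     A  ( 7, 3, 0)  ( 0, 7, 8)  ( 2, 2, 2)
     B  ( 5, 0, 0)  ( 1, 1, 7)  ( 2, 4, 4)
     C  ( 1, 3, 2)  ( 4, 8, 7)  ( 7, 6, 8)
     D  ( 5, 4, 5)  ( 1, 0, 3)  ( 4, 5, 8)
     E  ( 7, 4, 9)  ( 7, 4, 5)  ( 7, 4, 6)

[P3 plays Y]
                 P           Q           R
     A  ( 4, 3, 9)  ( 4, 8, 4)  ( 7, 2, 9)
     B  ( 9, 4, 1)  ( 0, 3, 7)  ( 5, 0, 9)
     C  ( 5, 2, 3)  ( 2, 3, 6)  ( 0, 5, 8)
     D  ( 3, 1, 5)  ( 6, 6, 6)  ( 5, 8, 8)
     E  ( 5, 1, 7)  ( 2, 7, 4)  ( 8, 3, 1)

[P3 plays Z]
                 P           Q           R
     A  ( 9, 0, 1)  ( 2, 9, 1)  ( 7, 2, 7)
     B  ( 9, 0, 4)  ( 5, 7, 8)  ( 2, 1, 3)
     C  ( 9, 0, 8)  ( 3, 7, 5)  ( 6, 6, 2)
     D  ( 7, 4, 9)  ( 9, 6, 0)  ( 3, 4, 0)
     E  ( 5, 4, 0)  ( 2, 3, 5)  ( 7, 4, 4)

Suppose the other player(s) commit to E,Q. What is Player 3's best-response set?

u_3(X vs E,Q) = 5
u_3(Y vs E,Q) = 4
u_3(Z vs E,Q) = 5
max payoff 5 at {X,Z}

P3 best: {X,Z}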